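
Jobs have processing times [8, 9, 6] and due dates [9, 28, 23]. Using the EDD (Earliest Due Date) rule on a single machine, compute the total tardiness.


Sort by due date (EDD order): [(8, 9), (6, 23), (9, 28)]
Compute completion times and tardiness:
  Job 1: p=8, d=9, C=8, tardiness=max(0,8-9)=0
  Job 2: p=6, d=23, C=14, tardiness=max(0,14-23)=0
  Job 3: p=9, d=28, C=23, tardiness=max(0,23-28)=0
Total tardiness = 0

0


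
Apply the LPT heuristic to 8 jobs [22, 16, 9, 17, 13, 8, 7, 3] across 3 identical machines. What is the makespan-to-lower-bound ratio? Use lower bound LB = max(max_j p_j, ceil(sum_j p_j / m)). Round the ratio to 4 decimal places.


LPT order: [22, 17, 16, 13, 9, 8, 7, 3]
Machine loads after assignment: [30, 33, 32]
LPT makespan = 33
Lower bound = max(max_job, ceil(total/3)) = max(22, 32) = 32
Ratio = 33 / 32 = 1.0313

1.0313


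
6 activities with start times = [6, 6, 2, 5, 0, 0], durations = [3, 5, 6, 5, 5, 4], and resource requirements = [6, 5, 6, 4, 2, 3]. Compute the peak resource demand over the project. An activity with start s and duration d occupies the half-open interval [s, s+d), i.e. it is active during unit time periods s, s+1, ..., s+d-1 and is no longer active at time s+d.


Each activity i is active on [start_i, start_i + duration_i).
Compute total resource usage per time slot:
  t=0: active resources = [2, 3], total = 5
  t=1: active resources = [2, 3], total = 5
  t=2: active resources = [6, 2, 3], total = 11
  t=3: active resources = [6, 2, 3], total = 11
  t=4: active resources = [6, 2], total = 8
  t=5: active resources = [6, 4], total = 10
  t=6: active resources = [6, 5, 6, 4], total = 21
  t=7: active resources = [6, 5, 6, 4], total = 21
  t=8: active resources = [6, 5, 4], total = 15
  t=9: active resources = [5, 4], total = 9
  t=10: active resources = [5], total = 5
Peak resource demand = 21

21


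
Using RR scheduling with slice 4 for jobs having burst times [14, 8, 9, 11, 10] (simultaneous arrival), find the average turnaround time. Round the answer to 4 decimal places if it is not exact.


Time quantum = 4
Execution trace:
  J1 runs 4 units, time = 4
  J2 runs 4 units, time = 8
  J3 runs 4 units, time = 12
  J4 runs 4 units, time = 16
  J5 runs 4 units, time = 20
  J1 runs 4 units, time = 24
  J2 runs 4 units, time = 28
  J3 runs 4 units, time = 32
  J4 runs 4 units, time = 36
  J5 runs 4 units, time = 40
  J1 runs 4 units, time = 44
  J3 runs 1 units, time = 45
  J4 runs 3 units, time = 48
  J5 runs 2 units, time = 50
  J1 runs 2 units, time = 52
Finish times: [52, 28, 45, 48, 50]
Average turnaround = 223/5 = 44.6

44.6


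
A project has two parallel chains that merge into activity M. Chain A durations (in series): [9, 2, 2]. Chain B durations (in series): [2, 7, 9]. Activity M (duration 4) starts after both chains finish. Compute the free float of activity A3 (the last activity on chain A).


ES(A3) = sum of predecessors on chain A = 11
EF(A3) = ES + duration = 11 + 2 = 13
Successor of A3 is M. ES(M) = max(sum(A), sum(B)) = max(13, 18) = 18
Free float = ES(successor) - EF(current) = 18 - 13 = 5

5


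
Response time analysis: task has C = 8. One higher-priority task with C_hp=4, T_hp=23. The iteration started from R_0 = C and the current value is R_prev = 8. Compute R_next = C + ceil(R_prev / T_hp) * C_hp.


R_next = C + ceil(R_prev / T_hp) * C_hp
ceil(8 / 23) = ceil(0.3478) = 1
Interference = 1 * 4 = 4
R_next = 8 + 4 = 12

12


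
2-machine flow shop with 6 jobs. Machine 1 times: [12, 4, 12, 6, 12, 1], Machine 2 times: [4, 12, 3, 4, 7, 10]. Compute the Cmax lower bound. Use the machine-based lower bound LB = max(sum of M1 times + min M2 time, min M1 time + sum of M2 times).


LB1 = sum(M1 times) + min(M2 times) = 47 + 3 = 50
LB2 = min(M1 times) + sum(M2 times) = 1 + 40 = 41
Lower bound = max(LB1, LB2) = max(50, 41) = 50

50


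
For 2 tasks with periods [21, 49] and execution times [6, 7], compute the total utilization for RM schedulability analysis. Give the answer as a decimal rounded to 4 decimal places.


Compute individual utilizations (exact fractions):
  Task 1: C/T = 6/21 = 2/7 (approx. 0.2857)
  Task 2: C/T = 7/49 = 1/7 (approx. 0.1429)
Total utilization U = 2/7 + 1/7 = 3/7
Rounded to 4 decimal places: U = 0.4286
RM (Liu & Layland) bound for 2 tasks = 0.828427; compare with U = 3/7 (approx. 0.428571)
U <= bound, so schedulable by RM sufficient condition.

0.4286


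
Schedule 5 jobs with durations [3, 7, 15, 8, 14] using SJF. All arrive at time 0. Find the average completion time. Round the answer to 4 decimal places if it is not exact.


SJF order (ascending): [3, 7, 8, 14, 15]
Completion times:
  Job 1: burst=3, C=3
  Job 2: burst=7, C=10
  Job 3: burst=8, C=18
  Job 4: burst=14, C=32
  Job 5: burst=15, C=47
Average completion = 110/5 = 22.0

22.0


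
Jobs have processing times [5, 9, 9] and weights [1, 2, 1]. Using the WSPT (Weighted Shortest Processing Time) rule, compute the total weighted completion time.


Compute p/w ratios and sort ascending (WSPT): [(9, 2), (5, 1), (9, 1)]
Compute weighted completion times:
  Job (p=9,w=2): C=9, w*C=2*9=18
  Job (p=5,w=1): C=14, w*C=1*14=14
  Job (p=9,w=1): C=23, w*C=1*23=23
Total weighted completion time = 55

55


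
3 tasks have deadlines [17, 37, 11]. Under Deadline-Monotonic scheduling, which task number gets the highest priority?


Sort tasks by relative deadline (ascending):
  Task 3: deadline = 11
  Task 1: deadline = 17
  Task 2: deadline = 37
Priority order (highest first): [3, 1, 2]
Highest priority task = 3

3


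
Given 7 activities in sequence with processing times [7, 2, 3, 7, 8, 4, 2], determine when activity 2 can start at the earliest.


Activity 2 starts after activities 1 through 1 complete.
Predecessor durations: [7]
ES = 7 = 7

7


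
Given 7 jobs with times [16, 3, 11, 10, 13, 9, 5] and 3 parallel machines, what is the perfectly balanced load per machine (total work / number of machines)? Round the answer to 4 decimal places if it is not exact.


Total processing time = 16 + 3 + 11 + 10 + 13 + 9 + 5 = 67
Number of machines = 3
Ideal balanced load = 67 / 3 = 22.3333

22.3333


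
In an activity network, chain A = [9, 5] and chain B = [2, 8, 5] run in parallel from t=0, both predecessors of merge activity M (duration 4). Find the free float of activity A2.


ES(A2) = sum of predecessors on chain A = 9
EF(A2) = ES + duration = 9 + 5 = 14
Successor of A2 is M. ES(M) = max(sum(A), sum(B)) = max(14, 15) = 15
Free float = ES(successor) - EF(current) = 15 - 14 = 1

1


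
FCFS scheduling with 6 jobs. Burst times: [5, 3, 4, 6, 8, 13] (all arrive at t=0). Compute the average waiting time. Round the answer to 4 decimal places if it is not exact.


FCFS order (as given): [5, 3, 4, 6, 8, 13]
Waiting times:
  Job 1: wait = 0
  Job 2: wait = 5
  Job 3: wait = 8
  Job 4: wait = 12
  Job 5: wait = 18
  Job 6: wait = 26
Sum of waiting times = 69
Average waiting time = 69/6 = 11.5

11.5


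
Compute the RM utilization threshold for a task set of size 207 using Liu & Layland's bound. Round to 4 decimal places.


Compute 2^(1/207) = 1.0033541497
Subtract 1: 1.0033541497 - 1 = 0.0033541497
Multiply by n: 207 * 0.0033541497 = 0.6943089879
Round to 4 dp: 0.6943

0.6943


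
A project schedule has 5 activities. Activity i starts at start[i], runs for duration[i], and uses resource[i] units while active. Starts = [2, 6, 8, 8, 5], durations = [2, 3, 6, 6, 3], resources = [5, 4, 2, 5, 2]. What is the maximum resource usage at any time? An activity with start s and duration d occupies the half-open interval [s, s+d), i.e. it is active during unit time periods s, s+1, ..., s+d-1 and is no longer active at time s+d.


Each activity i is active on [start_i, start_i + duration_i).
Compute total resource usage per time slot:
  t=0: active resources = [], total = 0
  t=1: active resources = [], total = 0
  t=2: active resources = [5], total = 5
  t=3: active resources = [5], total = 5
  t=4: active resources = [], total = 0
  t=5: active resources = [2], total = 2
  t=6: active resources = [4, 2], total = 6
  t=7: active resources = [4, 2], total = 6
  t=8: active resources = [4, 2, 5], total = 11
  t=9: active resources = [2, 5], total = 7
  t=10: active resources = [2, 5], total = 7
  t=11: active resources = [2, 5], total = 7
  t=12: active resources = [2, 5], total = 7
  t=13: active resources = [2, 5], total = 7
Peak resource demand = 11

11


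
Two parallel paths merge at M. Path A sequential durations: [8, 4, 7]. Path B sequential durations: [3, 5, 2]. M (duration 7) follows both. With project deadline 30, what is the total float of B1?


Forward pass: ES(B1) = sum of predecessors on chain B = 0
EF = ES + duration = 0 + 3 = 3
Backward pass: LF(M) = deadline = 30; LS(M) = 30 - 7 = 23
LF(B1) = LS(M) - sum(successors on chain B) = 23 - 7 = 16
LS = LF - duration = 16 - 3 = 13
Total float = LS - ES = 13 - 0 = 13

13


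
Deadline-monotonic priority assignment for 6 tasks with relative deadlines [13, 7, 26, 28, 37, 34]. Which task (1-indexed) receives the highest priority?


Sort tasks by relative deadline (ascending):
  Task 2: deadline = 7
  Task 1: deadline = 13
  Task 3: deadline = 26
  Task 4: deadline = 28
  Task 6: deadline = 34
  Task 5: deadline = 37
Priority order (highest first): [2, 1, 3, 4, 6, 5]
Highest priority task = 2

2


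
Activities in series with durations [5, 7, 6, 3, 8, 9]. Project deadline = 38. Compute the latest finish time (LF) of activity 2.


LF(activity 2) = deadline - sum of successor durations
Successors: activities 3 through 6 with durations [6, 3, 8, 9]
Sum of successor durations = 26
LF = 38 - 26 = 12

12


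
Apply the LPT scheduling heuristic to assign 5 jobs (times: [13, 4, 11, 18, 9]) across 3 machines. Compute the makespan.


Sort jobs in decreasing order (LPT): [18, 13, 11, 9, 4]
Assign each job to the least loaded machine:
  Machine 1: jobs [18], load = 18
  Machine 2: jobs [13, 4], load = 17
  Machine 3: jobs [11, 9], load = 20
Makespan = max load = 20

20


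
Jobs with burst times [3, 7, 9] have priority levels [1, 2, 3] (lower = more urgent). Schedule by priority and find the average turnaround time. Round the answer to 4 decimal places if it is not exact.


Sort by priority (ascending = highest first):
Order: [(1, 3), (2, 7), (3, 9)]
Completion times:
  Priority 1, burst=3, C=3
  Priority 2, burst=7, C=10
  Priority 3, burst=9, C=19
Average turnaround = 32/3 = 10.6667

10.6667


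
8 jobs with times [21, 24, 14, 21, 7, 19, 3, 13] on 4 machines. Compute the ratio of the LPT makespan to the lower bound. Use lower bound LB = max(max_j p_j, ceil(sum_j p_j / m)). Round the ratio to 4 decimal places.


LPT order: [24, 21, 21, 19, 14, 13, 7, 3]
Machine loads after assignment: [27, 34, 28, 33]
LPT makespan = 34
Lower bound = max(max_job, ceil(total/4)) = max(24, 31) = 31
Ratio = 34 / 31 = 1.0968

1.0968


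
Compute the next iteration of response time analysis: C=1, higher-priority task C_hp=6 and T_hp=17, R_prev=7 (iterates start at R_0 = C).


R_next = C + ceil(R_prev / T_hp) * C_hp
ceil(7 / 17) = ceil(0.4118) = 1
Interference = 1 * 6 = 6
R_next = 1 + 6 = 7
R_next = R_prev, so the iteration has converged (response time = 7).

7


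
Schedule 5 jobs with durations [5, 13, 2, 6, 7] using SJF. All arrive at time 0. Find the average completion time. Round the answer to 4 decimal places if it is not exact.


SJF order (ascending): [2, 5, 6, 7, 13]
Completion times:
  Job 1: burst=2, C=2
  Job 2: burst=5, C=7
  Job 3: burst=6, C=13
  Job 4: burst=7, C=20
  Job 5: burst=13, C=33
Average completion = 75/5 = 15.0

15.0


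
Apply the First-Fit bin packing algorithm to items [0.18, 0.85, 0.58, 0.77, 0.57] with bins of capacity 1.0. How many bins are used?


Place items sequentially using First-Fit:
  Item 0.18 -> new Bin 1
  Item 0.85 -> new Bin 2
  Item 0.58 -> Bin 1 (now 0.76)
  Item 0.77 -> new Bin 3
  Item 0.57 -> new Bin 4
Total bins used = 4

4


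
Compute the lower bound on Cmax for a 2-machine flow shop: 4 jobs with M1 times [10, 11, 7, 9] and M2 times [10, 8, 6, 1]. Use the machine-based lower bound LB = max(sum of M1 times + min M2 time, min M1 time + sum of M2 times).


LB1 = sum(M1 times) + min(M2 times) = 37 + 1 = 38
LB2 = min(M1 times) + sum(M2 times) = 7 + 25 = 32
Lower bound = max(LB1, LB2) = max(38, 32) = 38

38


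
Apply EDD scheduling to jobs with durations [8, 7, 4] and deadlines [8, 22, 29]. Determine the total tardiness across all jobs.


Sort by due date (EDD order): [(8, 8), (7, 22), (4, 29)]
Compute completion times and tardiness:
  Job 1: p=8, d=8, C=8, tardiness=max(0,8-8)=0
  Job 2: p=7, d=22, C=15, tardiness=max(0,15-22)=0
  Job 3: p=4, d=29, C=19, tardiness=max(0,19-29)=0
Total tardiness = 0

0


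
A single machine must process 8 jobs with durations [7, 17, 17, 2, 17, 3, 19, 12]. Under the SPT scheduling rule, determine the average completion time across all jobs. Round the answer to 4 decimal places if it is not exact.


Sort jobs by processing time (SPT order): [2, 3, 7, 12, 17, 17, 17, 19]
Compute completion times sequentially:
  Job 1: processing = 2, completes at 2
  Job 2: processing = 3, completes at 5
  Job 3: processing = 7, completes at 12
  Job 4: processing = 12, completes at 24
  Job 5: processing = 17, completes at 41
  Job 6: processing = 17, completes at 58
  Job 7: processing = 17, completes at 75
  Job 8: processing = 19, completes at 94
Sum of completion times = 311
Average completion time = 311/8 = 38.875

38.875


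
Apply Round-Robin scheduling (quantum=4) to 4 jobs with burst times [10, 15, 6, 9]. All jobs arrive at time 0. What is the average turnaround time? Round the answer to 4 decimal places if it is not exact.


Time quantum = 4
Execution trace:
  J1 runs 4 units, time = 4
  J2 runs 4 units, time = 8
  J3 runs 4 units, time = 12
  J4 runs 4 units, time = 16
  J1 runs 4 units, time = 20
  J2 runs 4 units, time = 24
  J3 runs 2 units, time = 26
  J4 runs 4 units, time = 30
  J1 runs 2 units, time = 32
  J2 runs 4 units, time = 36
  J4 runs 1 units, time = 37
  J2 runs 3 units, time = 40
Finish times: [32, 40, 26, 37]
Average turnaround = 135/4 = 33.75

33.75


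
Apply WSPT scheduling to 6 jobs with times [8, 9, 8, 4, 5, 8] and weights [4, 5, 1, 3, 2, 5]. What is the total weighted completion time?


Compute p/w ratios and sort ascending (WSPT): [(4, 3), (8, 5), (9, 5), (8, 4), (5, 2), (8, 1)]
Compute weighted completion times:
  Job (p=4,w=3): C=4, w*C=3*4=12
  Job (p=8,w=5): C=12, w*C=5*12=60
  Job (p=9,w=5): C=21, w*C=5*21=105
  Job (p=8,w=4): C=29, w*C=4*29=116
  Job (p=5,w=2): C=34, w*C=2*34=68
  Job (p=8,w=1): C=42, w*C=1*42=42
Total weighted completion time = 403

403


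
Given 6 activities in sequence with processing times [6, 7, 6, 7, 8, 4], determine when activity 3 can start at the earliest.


Activity 3 starts after activities 1 through 2 complete.
Predecessor durations: [6, 7]
ES = 6 + 7 = 13

13


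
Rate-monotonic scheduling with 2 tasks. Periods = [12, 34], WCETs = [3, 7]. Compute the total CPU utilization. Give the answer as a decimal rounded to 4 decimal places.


Compute individual utilizations (exact fractions):
  Task 1: C/T = 3/12 = 1/4 (approx. 0.25)
  Task 2: C/T = 7/34 (approx. 0.2059)
Total utilization U = 1/4 + 7/34 = 31/68
Rounded to 4 decimal places: U = 0.4559
RM (Liu & Layland) bound for 2 tasks = 0.828427; compare with U = 31/68 (approx. 0.455882)
U <= bound, so schedulable by RM sufficient condition.

0.4559


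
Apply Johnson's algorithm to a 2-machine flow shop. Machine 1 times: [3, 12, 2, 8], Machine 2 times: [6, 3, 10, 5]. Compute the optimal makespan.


Apply Johnson's rule:
  Group 1 (a <= b): [(3, 2, 10), (1, 3, 6)]
  Group 2 (a > b): [(4, 8, 5), (2, 12, 3)]
Optimal job order: [3, 1, 4, 2]
Schedule:
  Job 3: M1 done at 2, M2 done at 12
  Job 1: M1 done at 5, M2 done at 18
  Job 4: M1 done at 13, M2 done at 23
  Job 2: M1 done at 25, M2 done at 28
Makespan = 28

28


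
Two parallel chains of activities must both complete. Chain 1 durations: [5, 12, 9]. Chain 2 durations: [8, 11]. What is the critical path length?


Path A total = 5 + 12 + 9 = 26
Path B total = 8 + 11 = 19
Critical path = longest path = max(26, 19) = 26

26


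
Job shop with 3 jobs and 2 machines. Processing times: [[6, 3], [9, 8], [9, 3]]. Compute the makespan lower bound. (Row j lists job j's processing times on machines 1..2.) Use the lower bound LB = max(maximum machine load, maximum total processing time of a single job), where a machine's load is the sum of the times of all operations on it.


Machine loads:
  Machine 1: 6 + 9 + 9 = 24
  Machine 2: 3 + 8 + 3 = 14
Max machine load = 24
Job totals:
  Job 1: 9
  Job 2: 17
  Job 3: 12
Max job total = 17
Lower bound = max(24, 17) = 24

24


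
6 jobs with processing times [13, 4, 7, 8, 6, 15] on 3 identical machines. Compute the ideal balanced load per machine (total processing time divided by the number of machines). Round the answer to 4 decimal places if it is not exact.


Total processing time = 13 + 4 + 7 + 8 + 6 + 15 = 53
Number of machines = 3
Ideal balanced load = 53 / 3 = 17.6667

17.6667


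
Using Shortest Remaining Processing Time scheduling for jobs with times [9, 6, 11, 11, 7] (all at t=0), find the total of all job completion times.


Since all jobs arrive at t=0, SRPT equals SPT ordering.
SPT order: [6, 7, 9, 11, 11]
Completion times:
  Job 1: p=6, C=6
  Job 2: p=7, C=13
  Job 3: p=9, C=22
  Job 4: p=11, C=33
  Job 5: p=11, C=44
Total completion time = 6 + 13 + 22 + 33 + 44 = 118

118


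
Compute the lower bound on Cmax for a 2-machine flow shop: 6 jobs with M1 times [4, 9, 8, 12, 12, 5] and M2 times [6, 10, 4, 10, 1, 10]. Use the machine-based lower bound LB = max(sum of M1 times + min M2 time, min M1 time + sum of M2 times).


LB1 = sum(M1 times) + min(M2 times) = 50 + 1 = 51
LB2 = min(M1 times) + sum(M2 times) = 4 + 41 = 45
Lower bound = max(LB1, LB2) = max(51, 45) = 51

51


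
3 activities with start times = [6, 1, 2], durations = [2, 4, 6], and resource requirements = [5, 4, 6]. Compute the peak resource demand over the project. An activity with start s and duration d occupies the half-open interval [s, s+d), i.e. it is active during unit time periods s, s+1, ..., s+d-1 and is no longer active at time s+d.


Each activity i is active on [start_i, start_i + duration_i).
Compute total resource usage per time slot:
  t=0: active resources = [], total = 0
  t=1: active resources = [4], total = 4
  t=2: active resources = [4, 6], total = 10
  t=3: active resources = [4, 6], total = 10
  t=4: active resources = [4, 6], total = 10
  t=5: active resources = [6], total = 6
  t=6: active resources = [5, 6], total = 11
  t=7: active resources = [5, 6], total = 11
Peak resource demand = 11

11


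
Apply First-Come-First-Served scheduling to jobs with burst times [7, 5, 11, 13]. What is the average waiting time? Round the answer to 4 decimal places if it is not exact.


FCFS order (as given): [7, 5, 11, 13]
Waiting times:
  Job 1: wait = 0
  Job 2: wait = 7
  Job 3: wait = 12
  Job 4: wait = 23
Sum of waiting times = 42
Average waiting time = 42/4 = 10.5

10.5


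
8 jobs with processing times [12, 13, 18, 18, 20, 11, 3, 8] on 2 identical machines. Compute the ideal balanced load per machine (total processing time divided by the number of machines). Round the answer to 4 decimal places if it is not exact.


Total processing time = 12 + 13 + 18 + 18 + 20 + 11 + 3 + 8 = 103
Number of machines = 2
Ideal balanced load = 103 / 2 = 51.5

51.5


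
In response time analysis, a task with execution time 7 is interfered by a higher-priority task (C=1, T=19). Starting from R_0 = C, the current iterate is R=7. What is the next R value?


R_next = C + ceil(R_prev / T_hp) * C_hp
ceil(7 / 19) = ceil(0.3684) = 1
Interference = 1 * 1 = 1
R_next = 7 + 1 = 8

8


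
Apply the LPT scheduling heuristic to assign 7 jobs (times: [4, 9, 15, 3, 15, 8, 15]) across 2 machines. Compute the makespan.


Sort jobs in decreasing order (LPT): [15, 15, 15, 9, 8, 4, 3]
Assign each job to the least loaded machine:
  Machine 1: jobs [15, 15, 4], load = 34
  Machine 2: jobs [15, 9, 8, 3], load = 35
Makespan = max load = 35

35


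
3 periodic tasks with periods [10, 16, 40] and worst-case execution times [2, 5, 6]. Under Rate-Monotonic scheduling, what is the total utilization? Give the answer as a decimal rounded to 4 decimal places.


Compute individual utilizations (exact fractions):
  Task 1: C/T = 2/10 = 1/5 (approx. 0.2)
  Task 2: C/T = 5/16 (approx. 0.3125)
  Task 3: C/T = 6/40 = 3/20 (approx. 0.15)
Total utilization U = 1/5 + 5/16 + 3/20 = 53/80
Rounded to 4 decimal places: U = 0.6625
RM (Liu & Layland) bound for 3 tasks = 0.779763; compare with U = 53/80 (approx. 0.662500)
U <= bound, so schedulable by RM sufficient condition.

0.6625


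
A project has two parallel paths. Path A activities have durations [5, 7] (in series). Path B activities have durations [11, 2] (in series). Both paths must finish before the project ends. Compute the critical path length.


Path A total = 5 + 7 = 12
Path B total = 11 + 2 = 13
Critical path = longest path = max(12, 13) = 13

13


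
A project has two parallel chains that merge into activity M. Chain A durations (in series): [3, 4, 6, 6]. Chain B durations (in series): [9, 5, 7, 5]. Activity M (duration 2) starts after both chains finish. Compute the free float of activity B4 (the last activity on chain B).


ES(B4) = sum of predecessors on chain B = 21
EF(B4) = ES + duration = 21 + 5 = 26
Successor of B4 is M. ES(M) = max(sum(A), sum(B)) = max(19, 26) = 26
Free float = ES(successor) - EF(current) = 26 - 26 = 0

0


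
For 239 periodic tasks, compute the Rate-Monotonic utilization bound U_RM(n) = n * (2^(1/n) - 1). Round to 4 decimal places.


Compute 2^(1/239) = 1.0029044070
Subtract 1: 1.0029044070 - 1 = 0.0029044070
Multiply by n: 239 * 0.0029044070 = 0.6941532730
Round to 4 dp: 0.6942

0.6942


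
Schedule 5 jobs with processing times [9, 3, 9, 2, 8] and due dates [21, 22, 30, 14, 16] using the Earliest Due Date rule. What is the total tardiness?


Sort by due date (EDD order): [(2, 14), (8, 16), (9, 21), (3, 22), (9, 30)]
Compute completion times and tardiness:
  Job 1: p=2, d=14, C=2, tardiness=max(0,2-14)=0
  Job 2: p=8, d=16, C=10, tardiness=max(0,10-16)=0
  Job 3: p=9, d=21, C=19, tardiness=max(0,19-21)=0
  Job 4: p=3, d=22, C=22, tardiness=max(0,22-22)=0
  Job 5: p=9, d=30, C=31, tardiness=max(0,31-30)=1
Total tardiness = 1

1


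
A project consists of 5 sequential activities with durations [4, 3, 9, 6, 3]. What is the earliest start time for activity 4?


Activity 4 starts after activities 1 through 3 complete.
Predecessor durations: [4, 3, 9]
ES = 4 + 3 + 9 = 16

16


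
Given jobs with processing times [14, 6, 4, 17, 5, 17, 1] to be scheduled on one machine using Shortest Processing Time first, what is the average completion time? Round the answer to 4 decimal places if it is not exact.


Sort jobs by processing time (SPT order): [1, 4, 5, 6, 14, 17, 17]
Compute completion times sequentially:
  Job 1: processing = 1, completes at 1
  Job 2: processing = 4, completes at 5
  Job 3: processing = 5, completes at 10
  Job 4: processing = 6, completes at 16
  Job 5: processing = 14, completes at 30
  Job 6: processing = 17, completes at 47
  Job 7: processing = 17, completes at 64
Sum of completion times = 173
Average completion time = 173/7 = 24.7143

24.7143


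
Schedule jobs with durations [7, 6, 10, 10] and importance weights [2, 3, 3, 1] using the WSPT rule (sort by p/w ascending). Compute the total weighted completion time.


Compute p/w ratios and sort ascending (WSPT): [(6, 3), (10, 3), (7, 2), (10, 1)]
Compute weighted completion times:
  Job (p=6,w=3): C=6, w*C=3*6=18
  Job (p=10,w=3): C=16, w*C=3*16=48
  Job (p=7,w=2): C=23, w*C=2*23=46
  Job (p=10,w=1): C=33, w*C=1*33=33
Total weighted completion time = 145

145


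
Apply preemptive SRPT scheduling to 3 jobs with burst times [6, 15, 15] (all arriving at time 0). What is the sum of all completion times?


Since all jobs arrive at t=0, SRPT equals SPT ordering.
SPT order: [6, 15, 15]
Completion times:
  Job 1: p=6, C=6
  Job 2: p=15, C=21
  Job 3: p=15, C=36
Total completion time = 6 + 21 + 36 = 63

63


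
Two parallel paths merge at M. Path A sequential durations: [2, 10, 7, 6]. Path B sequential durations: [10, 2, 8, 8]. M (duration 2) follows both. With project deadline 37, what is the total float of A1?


Forward pass: ES(A1) = sum of predecessors on chain A = 0
EF = ES + duration = 0 + 2 = 2
Backward pass: LF(M) = deadline = 37; LS(M) = 37 - 2 = 35
LF(A1) = LS(M) - sum(successors on chain A) = 35 - 23 = 12
LS = LF - duration = 12 - 2 = 10
Total float = LS - ES = 10 - 0 = 10

10


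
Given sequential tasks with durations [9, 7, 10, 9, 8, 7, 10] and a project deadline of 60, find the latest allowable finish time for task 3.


LF(activity 3) = deadline - sum of successor durations
Successors: activities 4 through 7 with durations [9, 8, 7, 10]
Sum of successor durations = 34
LF = 60 - 34 = 26

26


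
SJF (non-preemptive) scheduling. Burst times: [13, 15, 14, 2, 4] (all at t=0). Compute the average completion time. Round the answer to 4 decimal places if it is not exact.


SJF order (ascending): [2, 4, 13, 14, 15]
Completion times:
  Job 1: burst=2, C=2
  Job 2: burst=4, C=6
  Job 3: burst=13, C=19
  Job 4: burst=14, C=33
  Job 5: burst=15, C=48
Average completion = 108/5 = 21.6

21.6


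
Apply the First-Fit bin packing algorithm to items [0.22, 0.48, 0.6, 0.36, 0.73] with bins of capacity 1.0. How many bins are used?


Place items sequentially using First-Fit:
  Item 0.22 -> new Bin 1
  Item 0.48 -> Bin 1 (now 0.7)
  Item 0.6 -> new Bin 2
  Item 0.36 -> Bin 2 (now 0.96)
  Item 0.73 -> new Bin 3
Total bins used = 3

3


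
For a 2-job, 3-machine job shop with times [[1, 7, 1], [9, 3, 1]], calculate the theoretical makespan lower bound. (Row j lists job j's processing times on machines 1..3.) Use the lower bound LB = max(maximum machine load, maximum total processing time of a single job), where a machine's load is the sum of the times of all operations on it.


Machine loads:
  Machine 1: 1 + 9 = 10
  Machine 2: 7 + 3 = 10
  Machine 3: 1 + 1 = 2
Max machine load = 10
Job totals:
  Job 1: 9
  Job 2: 13
Max job total = 13
Lower bound = max(10, 13) = 13

13


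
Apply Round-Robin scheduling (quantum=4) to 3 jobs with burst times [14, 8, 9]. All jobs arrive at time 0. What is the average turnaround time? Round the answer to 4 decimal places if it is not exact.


Time quantum = 4
Execution trace:
  J1 runs 4 units, time = 4
  J2 runs 4 units, time = 8
  J3 runs 4 units, time = 12
  J1 runs 4 units, time = 16
  J2 runs 4 units, time = 20
  J3 runs 4 units, time = 24
  J1 runs 4 units, time = 28
  J3 runs 1 units, time = 29
  J1 runs 2 units, time = 31
Finish times: [31, 20, 29]
Average turnaround = 80/3 = 26.6667

26.6667


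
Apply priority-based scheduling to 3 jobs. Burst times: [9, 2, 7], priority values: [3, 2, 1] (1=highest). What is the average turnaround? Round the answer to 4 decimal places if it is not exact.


Sort by priority (ascending = highest first):
Order: [(1, 7), (2, 2), (3, 9)]
Completion times:
  Priority 1, burst=7, C=7
  Priority 2, burst=2, C=9
  Priority 3, burst=9, C=18
Average turnaround = 34/3 = 11.3333

11.3333


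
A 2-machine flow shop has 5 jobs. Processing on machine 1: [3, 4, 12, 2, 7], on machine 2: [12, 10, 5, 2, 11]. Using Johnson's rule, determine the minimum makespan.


Apply Johnson's rule:
  Group 1 (a <= b): [(4, 2, 2), (1, 3, 12), (2, 4, 10), (5, 7, 11)]
  Group 2 (a > b): [(3, 12, 5)]
Optimal job order: [4, 1, 2, 5, 3]
Schedule:
  Job 4: M1 done at 2, M2 done at 4
  Job 1: M1 done at 5, M2 done at 17
  Job 2: M1 done at 9, M2 done at 27
  Job 5: M1 done at 16, M2 done at 38
  Job 3: M1 done at 28, M2 done at 43
Makespan = 43

43


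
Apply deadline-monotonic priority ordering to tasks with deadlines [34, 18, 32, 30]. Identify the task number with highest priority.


Sort tasks by relative deadline (ascending):
  Task 2: deadline = 18
  Task 4: deadline = 30
  Task 3: deadline = 32
  Task 1: deadline = 34
Priority order (highest first): [2, 4, 3, 1]
Highest priority task = 2

2


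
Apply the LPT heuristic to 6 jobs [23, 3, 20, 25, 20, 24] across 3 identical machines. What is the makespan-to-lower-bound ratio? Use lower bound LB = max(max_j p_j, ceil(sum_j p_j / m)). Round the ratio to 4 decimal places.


LPT order: [25, 24, 23, 20, 20, 3]
Machine loads after assignment: [28, 44, 43]
LPT makespan = 44
Lower bound = max(max_job, ceil(total/3)) = max(25, 39) = 39
Ratio = 44 / 39 = 1.1282

1.1282


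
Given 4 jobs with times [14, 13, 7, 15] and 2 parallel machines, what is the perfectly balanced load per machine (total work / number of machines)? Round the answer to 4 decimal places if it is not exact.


Total processing time = 14 + 13 + 7 + 15 = 49
Number of machines = 2
Ideal balanced load = 49 / 2 = 24.5

24.5


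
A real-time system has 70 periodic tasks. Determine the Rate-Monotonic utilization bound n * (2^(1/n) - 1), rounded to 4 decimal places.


Compute 2^(1/70) = 1.0099512906
Subtract 1: 1.0099512906 - 1 = 0.0099512906
Multiply by n: 70 * 0.0099512906 = 0.6965903420
Round to 4 dp: 0.6966

0.6966


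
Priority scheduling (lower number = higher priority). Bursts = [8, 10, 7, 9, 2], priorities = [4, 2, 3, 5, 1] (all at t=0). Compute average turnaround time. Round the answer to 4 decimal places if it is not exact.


Sort by priority (ascending = highest first):
Order: [(1, 2), (2, 10), (3, 7), (4, 8), (5, 9)]
Completion times:
  Priority 1, burst=2, C=2
  Priority 2, burst=10, C=12
  Priority 3, burst=7, C=19
  Priority 4, burst=8, C=27
  Priority 5, burst=9, C=36
Average turnaround = 96/5 = 19.2

19.2


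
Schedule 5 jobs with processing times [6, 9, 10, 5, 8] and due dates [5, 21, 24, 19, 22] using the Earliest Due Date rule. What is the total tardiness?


Sort by due date (EDD order): [(6, 5), (5, 19), (9, 21), (8, 22), (10, 24)]
Compute completion times and tardiness:
  Job 1: p=6, d=5, C=6, tardiness=max(0,6-5)=1
  Job 2: p=5, d=19, C=11, tardiness=max(0,11-19)=0
  Job 3: p=9, d=21, C=20, tardiness=max(0,20-21)=0
  Job 4: p=8, d=22, C=28, tardiness=max(0,28-22)=6
  Job 5: p=10, d=24, C=38, tardiness=max(0,38-24)=14
Total tardiness = 21

21


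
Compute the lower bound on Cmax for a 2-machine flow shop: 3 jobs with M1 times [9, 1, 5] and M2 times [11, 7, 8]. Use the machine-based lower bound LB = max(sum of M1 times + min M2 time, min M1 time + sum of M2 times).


LB1 = sum(M1 times) + min(M2 times) = 15 + 7 = 22
LB2 = min(M1 times) + sum(M2 times) = 1 + 26 = 27
Lower bound = max(LB1, LB2) = max(22, 27) = 27

27


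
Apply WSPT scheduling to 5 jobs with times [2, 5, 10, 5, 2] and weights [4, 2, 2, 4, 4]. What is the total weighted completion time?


Compute p/w ratios and sort ascending (WSPT): [(2, 4), (2, 4), (5, 4), (5, 2), (10, 2)]
Compute weighted completion times:
  Job (p=2,w=4): C=2, w*C=4*2=8
  Job (p=2,w=4): C=4, w*C=4*4=16
  Job (p=5,w=4): C=9, w*C=4*9=36
  Job (p=5,w=2): C=14, w*C=2*14=28
  Job (p=10,w=2): C=24, w*C=2*24=48
Total weighted completion time = 136

136


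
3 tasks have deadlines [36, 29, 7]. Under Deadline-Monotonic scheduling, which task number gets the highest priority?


Sort tasks by relative deadline (ascending):
  Task 3: deadline = 7
  Task 2: deadline = 29
  Task 1: deadline = 36
Priority order (highest first): [3, 2, 1]
Highest priority task = 3

3


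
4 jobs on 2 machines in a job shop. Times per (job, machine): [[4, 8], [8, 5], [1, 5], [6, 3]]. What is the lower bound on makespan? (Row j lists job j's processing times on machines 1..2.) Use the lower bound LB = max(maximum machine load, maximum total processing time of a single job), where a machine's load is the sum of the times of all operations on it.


Machine loads:
  Machine 1: 4 + 8 + 1 + 6 = 19
  Machine 2: 8 + 5 + 5 + 3 = 21
Max machine load = 21
Job totals:
  Job 1: 12
  Job 2: 13
  Job 3: 6
  Job 4: 9
Max job total = 13
Lower bound = max(21, 13) = 21

21


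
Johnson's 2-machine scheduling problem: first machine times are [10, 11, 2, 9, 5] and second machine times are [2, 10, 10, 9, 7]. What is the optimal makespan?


Apply Johnson's rule:
  Group 1 (a <= b): [(3, 2, 10), (5, 5, 7), (4, 9, 9)]
  Group 2 (a > b): [(2, 11, 10), (1, 10, 2)]
Optimal job order: [3, 5, 4, 2, 1]
Schedule:
  Job 3: M1 done at 2, M2 done at 12
  Job 5: M1 done at 7, M2 done at 19
  Job 4: M1 done at 16, M2 done at 28
  Job 2: M1 done at 27, M2 done at 38
  Job 1: M1 done at 37, M2 done at 40
Makespan = 40

40


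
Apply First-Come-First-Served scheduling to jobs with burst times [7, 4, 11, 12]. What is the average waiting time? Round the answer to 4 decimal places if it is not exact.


FCFS order (as given): [7, 4, 11, 12]
Waiting times:
  Job 1: wait = 0
  Job 2: wait = 7
  Job 3: wait = 11
  Job 4: wait = 22
Sum of waiting times = 40
Average waiting time = 40/4 = 10.0

10.0


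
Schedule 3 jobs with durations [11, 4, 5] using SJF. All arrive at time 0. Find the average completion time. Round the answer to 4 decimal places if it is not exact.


SJF order (ascending): [4, 5, 11]
Completion times:
  Job 1: burst=4, C=4
  Job 2: burst=5, C=9
  Job 3: burst=11, C=20
Average completion = 33/3 = 11.0

11.0


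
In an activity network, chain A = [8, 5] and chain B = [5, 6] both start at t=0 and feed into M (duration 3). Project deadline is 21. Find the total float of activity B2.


Forward pass: ES(B2) = sum of predecessors on chain B = 5
EF = ES + duration = 5 + 6 = 11
Backward pass: LF(M) = deadline = 21; LS(M) = 21 - 3 = 18
LF(B2) = LS(M) - sum(successors on chain B) = 18 - 0 = 18
LS = LF - duration = 18 - 6 = 12
Total float = LS - ES = 12 - 5 = 7

7


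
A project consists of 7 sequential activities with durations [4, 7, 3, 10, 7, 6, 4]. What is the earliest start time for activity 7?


Activity 7 starts after activities 1 through 6 complete.
Predecessor durations: [4, 7, 3, 10, 7, 6]
ES = 4 + 7 + 3 + 10 + 7 + 6 = 37

37


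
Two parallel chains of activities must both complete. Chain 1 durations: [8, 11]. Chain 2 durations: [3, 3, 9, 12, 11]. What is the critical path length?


Path A total = 8 + 11 = 19
Path B total = 3 + 3 + 9 + 12 + 11 = 38
Critical path = longest path = max(19, 38) = 38

38


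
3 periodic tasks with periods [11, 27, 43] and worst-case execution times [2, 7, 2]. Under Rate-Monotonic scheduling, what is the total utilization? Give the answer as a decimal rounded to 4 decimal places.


Compute individual utilizations (exact fractions):
  Task 1: C/T = 2/11 (approx. 0.1818)
  Task 2: C/T = 7/27 (approx. 0.2593)
  Task 3: C/T = 2/43 (approx. 0.0465)
Total utilization U = 2/11 + 7/27 + 2/43 = 6227/12771
Rounded to 4 decimal places: U = 0.4876
RM (Liu & Layland) bound for 3 tasks = 0.779763; compare with U = 6227/12771 (approx. 0.487589)
U <= bound, so schedulable by RM sufficient condition.

0.4876


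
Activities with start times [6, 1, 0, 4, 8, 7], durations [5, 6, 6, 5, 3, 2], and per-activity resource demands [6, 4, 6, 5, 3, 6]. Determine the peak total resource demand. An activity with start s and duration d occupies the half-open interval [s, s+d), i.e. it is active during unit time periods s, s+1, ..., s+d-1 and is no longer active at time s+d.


Each activity i is active on [start_i, start_i + duration_i).
Compute total resource usage per time slot:
  t=0: active resources = [6], total = 6
  t=1: active resources = [4, 6], total = 10
  t=2: active resources = [4, 6], total = 10
  t=3: active resources = [4, 6], total = 10
  t=4: active resources = [4, 6, 5], total = 15
  t=5: active resources = [4, 6, 5], total = 15
  t=6: active resources = [6, 4, 5], total = 15
  t=7: active resources = [6, 5, 6], total = 17
  t=8: active resources = [6, 5, 3, 6], total = 20
  t=9: active resources = [6, 3], total = 9
  t=10: active resources = [6, 3], total = 9
Peak resource demand = 20

20


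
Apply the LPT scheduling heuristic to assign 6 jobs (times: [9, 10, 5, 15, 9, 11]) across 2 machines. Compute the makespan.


Sort jobs in decreasing order (LPT): [15, 11, 10, 9, 9, 5]
Assign each job to the least loaded machine:
  Machine 1: jobs [15, 9, 5], load = 29
  Machine 2: jobs [11, 10, 9], load = 30
Makespan = max load = 30

30


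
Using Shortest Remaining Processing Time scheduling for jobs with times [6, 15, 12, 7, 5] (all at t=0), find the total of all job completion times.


Since all jobs arrive at t=0, SRPT equals SPT ordering.
SPT order: [5, 6, 7, 12, 15]
Completion times:
  Job 1: p=5, C=5
  Job 2: p=6, C=11
  Job 3: p=7, C=18
  Job 4: p=12, C=30
  Job 5: p=15, C=45
Total completion time = 5 + 11 + 18 + 30 + 45 = 109

109


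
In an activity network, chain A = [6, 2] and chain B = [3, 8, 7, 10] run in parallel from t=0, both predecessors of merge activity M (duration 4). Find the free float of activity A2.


ES(A2) = sum of predecessors on chain A = 6
EF(A2) = ES + duration = 6 + 2 = 8
Successor of A2 is M. ES(M) = max(sum(A), sum(B)) = max(8, 28) = 28
Free float = ES(successor) - EF(current) = 28 - 8 = 20

20


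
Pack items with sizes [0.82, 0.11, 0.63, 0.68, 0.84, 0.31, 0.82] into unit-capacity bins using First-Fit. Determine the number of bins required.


Place items sequentially using First-Fit:
  Item 0.82 -> new Bin 1
  Item 0.11 -> Bin 1 (now 0.93)
  Item 0.63 -> new Bin 2
  Item 0.68 -> new Bin 3
  Item 0.84 -> new Bin 4
  Item 0.31 -> Bin 2 (now 0.94)
  Item 0.82 -> new Bin 5
Total bins used = 5

5


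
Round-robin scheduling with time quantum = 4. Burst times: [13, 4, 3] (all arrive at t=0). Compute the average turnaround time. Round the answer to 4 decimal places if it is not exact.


Time quantum = 4
Execution trace:
  J1 runs 4 units, time = 4
  J2 runs 4 units, time = 8
  J3 runs 3 units, time = 11
  J1 runs 4 units, time = 15
  J1 runs 4 units, time = 19
  J1 runs 1 units, time = 20
Finish times: [20, 8, 11]
Average turnaround = 39/3 = 13.0

13.0


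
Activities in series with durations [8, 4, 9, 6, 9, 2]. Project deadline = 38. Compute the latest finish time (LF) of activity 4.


LF(activity 4) = deadline - sum of successor durations
Successors: activities 5 through 6 with durations [9, 2]
Sum of successor durations = 11
LF = 38 - 11 = 27

27


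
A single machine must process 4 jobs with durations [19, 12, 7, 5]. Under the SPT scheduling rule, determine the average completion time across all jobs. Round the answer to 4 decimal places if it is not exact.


Sort jobs by processing time (SPT order): [5, 7, 12, 19]
Compute completion times sequentially:
  Job 1: processing = 5, completes at 5
  Job 2: processing = 7, completes at 12
  Job 3: processing = 12, completes at 24
  Job 4: processing = 19, completes at 43
Sum of completion times = 84
Average completion time = 84/4 = 21.0

21.0


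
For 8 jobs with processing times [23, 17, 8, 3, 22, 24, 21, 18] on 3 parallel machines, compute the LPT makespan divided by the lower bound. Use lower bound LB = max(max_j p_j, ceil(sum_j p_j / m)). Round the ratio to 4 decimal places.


LPT order: [24, 23, 22, 21, 18, 17, 8, 3]
Machine loads after assignment: [49, 44, 43]
LPT makespan = 49
Lower bound = max(max_job, ceil(total/3)) = max(24, 46) = 46
Ratio = 49 / 46 = 1.0652

1.0652


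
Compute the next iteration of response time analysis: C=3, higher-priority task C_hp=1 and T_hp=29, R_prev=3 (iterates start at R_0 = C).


R_next = C + ceil(R_prev / T_hp) * C_hp
ceil(3 / 29) = ceil(0.1034) = 1
Interference = 1 * 1 = 1
R_next = 3 + 1 = 4

4


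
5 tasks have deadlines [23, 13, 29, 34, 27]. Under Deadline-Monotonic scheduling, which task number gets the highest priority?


Sort tasks by relative deadline (ascending):
  Task 2: deadline = 13
  Task 1: deadline = 23
  Task 5: deadline = 27
  Task 3: deadline = 29
  Task 4: deadline = 34
Priority order (highest first): [2, 1, 5, 3, 4]
Highest priority task = 2

2
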